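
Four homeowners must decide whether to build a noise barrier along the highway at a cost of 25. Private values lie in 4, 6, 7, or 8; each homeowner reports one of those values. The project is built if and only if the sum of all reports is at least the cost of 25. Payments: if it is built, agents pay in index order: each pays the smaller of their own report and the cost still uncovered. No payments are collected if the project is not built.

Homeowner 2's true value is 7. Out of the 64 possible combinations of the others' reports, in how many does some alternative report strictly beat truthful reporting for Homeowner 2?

Others report (4, 7, 8): truth gives 0; report 6 gives 1 > 0. Violating.
Others report (4, 8, 7): truth gives 0; report 6 gives 1 > 0. Violating.
Others report (4, 8, 8): truth gives 0; report 6 gives 1 > 0. Violating.
Others report (6, 6, 7): truth gives 0; report 6 gives 1 > 0. Violating.
Others report (4, 4, 4): truth gives 0; no alternative beats it.
Others report (4, 4, 6): truth gives 0; no alternative beats it.
(Checking all 64 profiles: 35 have a profitable deviation, 29 do not.)

35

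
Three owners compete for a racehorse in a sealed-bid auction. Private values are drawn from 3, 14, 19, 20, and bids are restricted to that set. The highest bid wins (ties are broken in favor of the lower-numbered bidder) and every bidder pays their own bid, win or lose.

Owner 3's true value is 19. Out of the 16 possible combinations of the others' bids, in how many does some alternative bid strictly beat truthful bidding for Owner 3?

Others bid (3, 3): truth gives 0; bid 14 gives 5 > 0. Violating.
Others bid (3, 19): truth gives -19; bid 20 gives -1 > -19. Violating.
Others bid (3, 20): truth gives -19; bid 3 gives -3 > -19. Violating.
Others bid (14, 19): truth gives -19; bid 20 gives -1 > -19. Violating.
Others bid (3, 14): truth gives 0; no alternative beats it.
Others bid (14, 3): truth gives 0; no alternative beats it.
(Checking all 16 profiles: 13 have a profitable deviation, 3 do not.)

13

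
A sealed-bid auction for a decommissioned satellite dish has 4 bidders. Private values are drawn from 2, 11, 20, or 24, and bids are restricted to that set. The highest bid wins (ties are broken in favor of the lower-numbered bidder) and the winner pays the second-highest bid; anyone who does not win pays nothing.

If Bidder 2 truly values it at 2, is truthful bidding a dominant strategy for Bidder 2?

Yes

Check each profile of the others' bids and compare truth against every alternative bid.
Others bid (2, 2, 11): truth gives 0, best alternative gives -9.
Others bid (2, 11, 2): truth gives 0, best alternative gives -9.
Others bid (2, 11, 11): truth gives 0, best alternative gives -9.
Others bid (2, 2, 2): truth gives 0, best alternative gives 0.
Others bid (2, 2, 20): truth gives 0, best alternative gives 0.
Others bid (2, 2, 24): truth gives 0, best alternative gives 0.
(Remaining 58 profiles checked similarly; truth is weakly best in each.)
In every case the truthful bid is at least as good as any alternative, so it is a dominant strategy.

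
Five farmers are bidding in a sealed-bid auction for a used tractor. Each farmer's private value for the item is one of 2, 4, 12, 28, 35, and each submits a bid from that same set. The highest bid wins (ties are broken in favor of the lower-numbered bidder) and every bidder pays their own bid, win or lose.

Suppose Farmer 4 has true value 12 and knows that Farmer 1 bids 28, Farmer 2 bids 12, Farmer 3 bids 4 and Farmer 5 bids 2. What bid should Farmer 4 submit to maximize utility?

2

Bid 2: loses but pays 2, utility -2.
Bid 4: loses but pays 4, utility -4.
Bid 12: loses but pays 12, utility -12.
Bid 28: loses but pays 28, utility -28.
Bid 35: wins, pays 35, utility 12 - 35 = -23.
The best choice is 2 with utility -2.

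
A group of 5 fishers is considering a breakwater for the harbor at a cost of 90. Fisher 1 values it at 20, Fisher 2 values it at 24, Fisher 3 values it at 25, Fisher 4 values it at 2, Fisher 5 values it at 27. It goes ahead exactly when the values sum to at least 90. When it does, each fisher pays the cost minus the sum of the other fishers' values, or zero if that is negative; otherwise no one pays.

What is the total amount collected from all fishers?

64

Total value 98 ≥ cost 90, so it is built.
Fisher 1: others sum to 78; max(0, 90 - 78) = 12.
Fisher 2: others sum to 74; max(0, 90 - 74) = 16.
Fisher 3: others sum to 73; max(0, 90 - 73) = 17.
Fisher 4: others sum to 96; max(0, 90 - 96) = 0.
Fisher 5: others sum to 71; max(0, 90 - 71) = 19.
Total collected = 12 + 16 + 17 + 0 + 19 = 64.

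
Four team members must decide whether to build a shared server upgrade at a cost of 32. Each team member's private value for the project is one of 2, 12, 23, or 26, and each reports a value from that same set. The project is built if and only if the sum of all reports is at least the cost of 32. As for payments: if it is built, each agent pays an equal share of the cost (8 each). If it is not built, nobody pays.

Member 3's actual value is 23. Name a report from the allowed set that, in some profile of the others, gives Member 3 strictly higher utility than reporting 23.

Suppose Member 1 reports 2, Member 2 reports 2 and Member 4 reports 2.
Report 23: project not built, utility 0.
Report 26: project built, pays 8, utility 23 - 8 = 15.
So reporting 26 beats truth here (15 > 0).

26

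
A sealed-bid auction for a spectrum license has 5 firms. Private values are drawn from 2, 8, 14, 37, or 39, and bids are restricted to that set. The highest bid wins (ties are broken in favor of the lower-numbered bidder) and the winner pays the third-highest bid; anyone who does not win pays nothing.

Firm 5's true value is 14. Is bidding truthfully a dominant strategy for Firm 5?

No

Consider the case where Firm 1 bids 2, Firm 2 bids 2, Firm 3 bids 2 and Firm 4 bids 14.
Truthful bid 14: loses, pays 0, utility 0.
Bid 37 instead: wins, pays 2, utility 14 - 2 = 12.
Since 12 > 0, bidding 37 is strictly better here, so truthful bidding is not dominant.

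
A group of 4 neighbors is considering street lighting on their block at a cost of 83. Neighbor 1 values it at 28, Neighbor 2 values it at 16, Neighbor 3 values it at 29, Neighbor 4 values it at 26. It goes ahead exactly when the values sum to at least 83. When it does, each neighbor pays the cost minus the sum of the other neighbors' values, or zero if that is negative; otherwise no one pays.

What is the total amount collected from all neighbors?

35

Total value 99 ≥ cost 83, so it is built.
Neighbor 1: others sum to 71; max(0, 83 - 71) = 12.
Neighbor 2: others sum to 83; max(0, 83 - 83) = 0.
Neighbor 3: others sum to 70; max(0, 83 - 70) = 13.
Neighbor 4: others sum to 73; max(0, 83 - 73) = 10.
Total collected = 12 + 0 + 13 + 10 = 35.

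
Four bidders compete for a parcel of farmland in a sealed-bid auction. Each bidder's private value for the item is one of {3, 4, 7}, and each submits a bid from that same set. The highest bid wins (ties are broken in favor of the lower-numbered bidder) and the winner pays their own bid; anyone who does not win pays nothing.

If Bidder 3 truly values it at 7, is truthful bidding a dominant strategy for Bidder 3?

Consider the case where Bidder 1 bids 3, Bidder 2 bids 3 and Bidder 4 bids 3.
Truthful bid 7: wins, pays 7, utility 7 - 7 = 0.
Bid 4 instead: wins, pays 4, utility 7 - 4 = 3.
Since 3 > 0, bidding 4 is strictly better here, so truthful bidding is not dominant.

No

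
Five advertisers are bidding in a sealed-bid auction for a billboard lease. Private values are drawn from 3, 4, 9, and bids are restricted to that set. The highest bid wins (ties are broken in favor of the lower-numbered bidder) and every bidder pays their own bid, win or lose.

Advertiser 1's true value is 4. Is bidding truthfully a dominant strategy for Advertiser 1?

No

Consider the case where Advertiser 2 bids 3, Advertiser 3 bids 3, Advertiser 4 bids 3 and Advertiser 5 bids 3.
Truthful bid 4: wins, pays 4, utility 4 - 4 = 0.
Bid 3 instead: wins, pays 3, utility 4 - 3 = 1.
Since 1 > 0, bidding 3 is strictly better here, so truthful bidding is not dominant.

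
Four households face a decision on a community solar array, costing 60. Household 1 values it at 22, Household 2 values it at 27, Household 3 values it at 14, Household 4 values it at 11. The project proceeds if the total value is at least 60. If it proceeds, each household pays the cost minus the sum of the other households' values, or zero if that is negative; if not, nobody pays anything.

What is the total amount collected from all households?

Total value 74 ≥ cost 60, so it is built.
Household 1: others sum to 52; max(0, 60 - 52) = 8.
Household 2: others sum to 47; max(0, 60 - 47) = 13.
Household 3: others sum to 60; max(0, 60 - 60) = 0.
Household 4: others sum to 63; max(0, 60 - 63) = 0.
Total collected = 8 + 13 + 0 + 0 = 21.

21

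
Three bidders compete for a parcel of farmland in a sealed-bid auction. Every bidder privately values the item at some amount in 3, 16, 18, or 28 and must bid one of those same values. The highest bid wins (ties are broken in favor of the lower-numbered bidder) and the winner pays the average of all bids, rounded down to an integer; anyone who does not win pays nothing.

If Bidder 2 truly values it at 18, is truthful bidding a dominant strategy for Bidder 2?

No

Consider the case where Bidder 1 bids 3 and Bidder 3 bids 3.
Truthful bid 18: wins, pays 8, utility 18 - 8 = 10.
Bid 16 instead: wins, pays 7, utility 18 - 7 = 11.
Since 11 > 10, bidding 16 is strictly better here, so truthful bidding is not dominant.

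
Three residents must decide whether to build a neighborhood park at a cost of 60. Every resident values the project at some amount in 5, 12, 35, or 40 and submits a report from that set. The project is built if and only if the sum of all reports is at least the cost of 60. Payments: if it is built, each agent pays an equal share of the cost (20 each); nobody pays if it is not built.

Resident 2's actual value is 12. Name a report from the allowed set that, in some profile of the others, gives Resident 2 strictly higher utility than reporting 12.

5

Suppose Resident 1 reports 12 and Resident 3 reports 40.
Report 12: project built, pays 20, utility 12 - 20 = -8.
Report 5: project not built, utility 0.
So reporting 5 beats truth here (0 > -8).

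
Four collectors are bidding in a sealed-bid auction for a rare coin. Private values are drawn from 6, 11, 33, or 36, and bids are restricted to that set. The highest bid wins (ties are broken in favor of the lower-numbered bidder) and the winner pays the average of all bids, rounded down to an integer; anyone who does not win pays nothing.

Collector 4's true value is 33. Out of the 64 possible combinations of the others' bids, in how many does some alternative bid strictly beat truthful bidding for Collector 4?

Others bid (6, 6, 6): truth gives 21; bid 11 gives 26 > 21. Violating.
Others bid (6, 6, 33): truth gives 0; bid 36 gives 13 > 0. Violating.
Others bid (6, 11, 33): truth gives 0; bid 36 gives 12 > 0. Violating.
Others bid (6, 33, 6): truth gives 0; bid 36 gives 13 > 0. Violating.
Others bid (6, 6, 11): truth gives 19; no alternative beats it.
Others bid (6, 6, 36): truth gives 0; no alternative beats it.
(Checking all 64 profiles: 19 have a profitable deviation, 45 do not.)

19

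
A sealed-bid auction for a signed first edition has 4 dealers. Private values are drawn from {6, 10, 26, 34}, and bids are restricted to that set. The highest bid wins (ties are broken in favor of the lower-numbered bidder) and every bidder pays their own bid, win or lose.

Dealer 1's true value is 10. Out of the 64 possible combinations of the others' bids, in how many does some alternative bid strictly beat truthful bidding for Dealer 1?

Others bid (6, 6, 6): truth gives 0; bid 6 gives 4 > 0. Violating.
Others bid (6, 6, 26): truth gives -10; bid 6 gives -6 > -10. Violating.
Others bid (6, 6, 34): truth gives -10; bid 6 gives -6 > -10. Violating.
Others bid (6, 10, 26): truth gives -10; bid 6 gives -6 > -10. Violating.
Others bid (6, 6, 10): truth gives 0; no alternative beats it.
Others bid (6, 10, 6): truth gives 0; no alternative beats it.
(Checking all 64 profiles: 57 have a profitable deviation, 7 do not.)

57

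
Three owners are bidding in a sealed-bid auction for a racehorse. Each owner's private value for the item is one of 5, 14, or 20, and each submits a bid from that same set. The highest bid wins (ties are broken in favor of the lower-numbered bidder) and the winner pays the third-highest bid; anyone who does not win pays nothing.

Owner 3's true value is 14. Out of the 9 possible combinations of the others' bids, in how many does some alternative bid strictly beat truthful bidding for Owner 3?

Others bid (5, 14): truth gives 0; bid 20 gives 9 > 0. Violating.
Others bid (14, 5): truth gives 0; bid 20 gives 9 > 0. Violating.
Others bid (5, 5): truth gives 9; no alternative beats it.
Others bid (5, 20): truth gives 0; no alternative beats it.
(Checking all 9 profiles: 2 have a profitable deviation, 7 do not.)

2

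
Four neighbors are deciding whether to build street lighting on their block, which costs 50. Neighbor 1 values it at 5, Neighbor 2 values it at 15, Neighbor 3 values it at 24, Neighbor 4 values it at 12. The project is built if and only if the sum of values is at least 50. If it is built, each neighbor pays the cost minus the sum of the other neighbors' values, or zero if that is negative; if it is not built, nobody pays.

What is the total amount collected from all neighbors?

Total value 56 ≥ cost 50, so it is built.
Neighbor 1: others sum to 51; max(0, 50 - 51) = 0.
Neighbor 2: others sum to 41; max(0, 50 - 41) = 9.
Neighbor 3: others sum to 32; max(0, 50 - 32) = 18.
Neighbor 4: others sum to 44; max(0, 50 - 44) = 6.
Total collected = 0 + 9 + 18 + 6 = 33.

33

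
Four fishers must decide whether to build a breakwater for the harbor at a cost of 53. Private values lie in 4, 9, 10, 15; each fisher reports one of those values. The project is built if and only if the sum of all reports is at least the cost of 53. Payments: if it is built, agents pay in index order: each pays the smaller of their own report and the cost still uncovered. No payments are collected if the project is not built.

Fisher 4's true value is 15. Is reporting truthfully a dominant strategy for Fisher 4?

Yes

Check each profile of the others' reports and compare truth against every alternative report.
Others report (10, 15, 15): truth gives 2, best alternative gives 0.
Others report (15, 10, 15): truth gives 2, best alternative gives 0.
Others report (15, 15, 10): truth gives 2, best alternative gives 0.
Others report (9, 15, 15): truth gives 1, best alternative gives 0.
Others report (15, 9, 15): truth gives 1, best alternative gives 0.
Others report (15, 15, 9): truth gives 1, best alternative gives 0.
(Remaining 58 profiles checked similarly; truth is weakly best in each.)
In every case the truthful report is at least as good as any alternative, so it is a dominant strategy.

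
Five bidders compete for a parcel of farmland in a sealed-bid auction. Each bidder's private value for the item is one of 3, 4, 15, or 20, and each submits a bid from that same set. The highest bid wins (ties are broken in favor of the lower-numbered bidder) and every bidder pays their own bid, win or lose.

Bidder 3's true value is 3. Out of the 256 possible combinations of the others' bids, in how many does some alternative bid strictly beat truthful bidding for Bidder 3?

Others bid (3, 3, 3, 3): truth gives -3; bid 4 gives -1 > -3. Violating.
Others bid (3, 3, 3, 4): truth gives -3; bid 4 gives -1 > -3. Violating.
Others bid (3, 3, 4, 3): truth gives -3; bid 4 gives -1 > -3. Violating.
Others bid (3, 3, 4, 4): truth gives -3; bid 4 gives -1 > -3. Violating.
Others bid (3, 3, 3, 15): truth gives -3; no alternative beats it.
Others bid (3, 3, 3, 20): truth gives -3; no alternative beats it.
(Checking all 256 profiles: 4 have a profitable deviation, 252 do not.)

4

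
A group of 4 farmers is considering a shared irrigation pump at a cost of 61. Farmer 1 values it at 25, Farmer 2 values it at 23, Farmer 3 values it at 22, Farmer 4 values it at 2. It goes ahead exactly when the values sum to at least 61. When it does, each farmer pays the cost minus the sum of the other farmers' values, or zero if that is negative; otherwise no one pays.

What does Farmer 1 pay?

14

Total value 72 ≥ cost 61, so the project is built.
The other farmers' values sum to 47.
Cost minus that sum is 61 - 47 = 14.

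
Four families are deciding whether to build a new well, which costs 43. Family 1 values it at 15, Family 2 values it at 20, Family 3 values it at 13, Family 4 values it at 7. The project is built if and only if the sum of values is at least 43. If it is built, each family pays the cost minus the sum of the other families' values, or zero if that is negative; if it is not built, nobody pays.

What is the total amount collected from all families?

Total value 55 ≥ cost 43, so it is built.
Family 1: others sum to 40; max(0, 43 - 40) = 3.
Family 2: others sum to 35; max(0, 43 - 35) = 8.
Family 3: others sum to 42; max(0, 43 - 42) = 1.
Family 4: others sum to 48; max(0, 43 - 48) = 0.
Total collected = 3 + 8 + 1 + 0 = 12.

12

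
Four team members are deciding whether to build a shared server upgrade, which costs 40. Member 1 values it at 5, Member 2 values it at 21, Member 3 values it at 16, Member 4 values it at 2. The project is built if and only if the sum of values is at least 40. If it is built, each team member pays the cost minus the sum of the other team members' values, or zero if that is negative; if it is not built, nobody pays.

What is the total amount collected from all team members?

30

Total value 44 ≥ cost 40, so it is built.
Member 1: others sum to 39; max(0, 40 - 39) = 1.
Member 2: others sum to 23; max(0, 40 - 23) = 17.
Member 3: others sum to 28; max(0, 40 - 28) = 12.
Member 4: others sum to 42; max(0, 40 - 42) = 0.
Total collected = 1 + 17 + 12 + 0 = 30.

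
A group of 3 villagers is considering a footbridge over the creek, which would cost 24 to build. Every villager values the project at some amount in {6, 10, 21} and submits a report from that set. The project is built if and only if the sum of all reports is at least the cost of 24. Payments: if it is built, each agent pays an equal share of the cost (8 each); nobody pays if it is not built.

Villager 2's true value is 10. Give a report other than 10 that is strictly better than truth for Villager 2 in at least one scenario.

21

Suppose Villager 1 reports 6 and Villager 3 reports 6.
Report 10: project not built, utility 0.
Report 21: project built, pays 8, utility 10 - 8 = 2.
So reporting 21 beats truth here (2 > 0).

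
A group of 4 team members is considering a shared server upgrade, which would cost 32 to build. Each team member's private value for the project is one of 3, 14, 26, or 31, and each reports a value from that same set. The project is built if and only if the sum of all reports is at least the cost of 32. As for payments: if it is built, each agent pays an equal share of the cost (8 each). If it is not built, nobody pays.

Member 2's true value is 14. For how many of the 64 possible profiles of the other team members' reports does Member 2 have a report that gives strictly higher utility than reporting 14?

Others report (3, 3, 3): truth gives 0; report 26 gives 6 > 0. Violating.
Others report (3, 3, 14): truth gives 6; no alternative beats it.
Others report (3, 3, 26): truth gives 6; no alternative beats it.
(Checking all 64 profiles: 1 has a profitable deviation, 63 do not.)

1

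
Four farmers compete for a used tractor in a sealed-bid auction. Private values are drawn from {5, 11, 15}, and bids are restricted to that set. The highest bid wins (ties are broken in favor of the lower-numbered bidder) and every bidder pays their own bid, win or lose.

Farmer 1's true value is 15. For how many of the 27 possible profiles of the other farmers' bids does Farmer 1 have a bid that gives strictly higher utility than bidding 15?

8

Others bid (5, 5, 5): truth gives 0; bid 5 gives 10 > 0. Violating.
Others bid (5, 5, 11): truth gives 0; bid 11 gives 4 > 0. Violating.
Others bid (5, 11, 5): truth gives 0; bid 11 gives 4 > 0. Violating.
Others bid (5, 11, 11): truth gives 0; bid 11 gives 4 > 0. Violating.
Others bid (5, 5, 15): truth gives 0; no alternative beats it.
Others bid (5, 11, 15): truth gives 0; no alternative beats it.
(Checking all 27 profiles: 8 have a profitable deviation, 19 do not.)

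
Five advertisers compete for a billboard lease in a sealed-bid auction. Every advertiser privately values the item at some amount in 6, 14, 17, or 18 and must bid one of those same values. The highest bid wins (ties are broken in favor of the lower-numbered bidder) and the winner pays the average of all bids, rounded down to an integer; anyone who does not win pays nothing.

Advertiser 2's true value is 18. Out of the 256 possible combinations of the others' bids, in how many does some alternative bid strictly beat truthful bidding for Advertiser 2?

Others bid (6, 6, 6, 6): truth gives 10; bid 14 gives 11 > 10. Violating.
Others bid (6, 6, 6, 14): truth gives 8; bid 14 gives 9 > 8. Violating.
Others bid (6, 6, 14, 6): truth gives 8; bid 14 gives 9 > 8. Violating.
Others bid (6, 6, 14, 14): truth gives 7; bid 14 gives 8 > 7. Violating.
Others bid (6, 6, 6, 17): truth gives 8; no alternative beats it.
Others bid (6, 6, 6, 18): truth gives 8; no alternative beats it.
(Checking all 256 profiles: 13 have a profitable deviation, 243 do not.)

13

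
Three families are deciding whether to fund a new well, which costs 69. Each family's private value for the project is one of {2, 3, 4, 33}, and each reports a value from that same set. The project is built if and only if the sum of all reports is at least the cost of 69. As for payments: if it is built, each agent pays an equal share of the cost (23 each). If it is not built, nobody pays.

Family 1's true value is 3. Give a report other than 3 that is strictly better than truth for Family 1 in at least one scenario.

Suppose Family 2 reports 33 and Family 3 reports 33.
Report 3: project built, pays 23, utility 3 - 23 = -20.
Report 2: project not built, utility 0.
So reporting 2 beats truth here (0 > -20).

2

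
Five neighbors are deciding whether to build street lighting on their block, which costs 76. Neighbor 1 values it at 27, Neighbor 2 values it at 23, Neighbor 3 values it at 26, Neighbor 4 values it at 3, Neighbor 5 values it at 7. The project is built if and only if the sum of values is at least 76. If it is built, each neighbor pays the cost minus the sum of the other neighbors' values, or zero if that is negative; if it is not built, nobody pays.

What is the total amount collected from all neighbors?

Total value 86 ≥ cost 76, so it is built.
Neighbor 1: others sum to 59; max(0, 76 - 59) = 17.
Neighbor 2: others sum to 63; max(0, 76 - 63) = 13.
Neighbor 3: others sum to 60; max(0, 76 - 60) = 16.
Neighbor 4: others sum to 83; max(0, 76 - 83) = 0.
Neighbor 5: others sum to 79; max(0, 76 - 79) = 0.
Total collected = 17 + 13 + 16 + 0 + 0 = 46.

46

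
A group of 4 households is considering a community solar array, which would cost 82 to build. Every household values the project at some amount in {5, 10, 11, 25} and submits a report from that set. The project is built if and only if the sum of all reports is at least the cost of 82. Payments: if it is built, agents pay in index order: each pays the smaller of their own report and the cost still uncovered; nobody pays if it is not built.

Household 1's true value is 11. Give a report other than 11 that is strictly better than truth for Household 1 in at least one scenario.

Suppose Household 2 reports 25, Household 3 reports 25 and Household 4 reports 25.
Report 11: project built, pays 11, utility 11 - 11 = 0.
Report 10: project built, pays 10, utility 11 - 10 = 1.
So reporting 10 beats truth here (1 > 0).

10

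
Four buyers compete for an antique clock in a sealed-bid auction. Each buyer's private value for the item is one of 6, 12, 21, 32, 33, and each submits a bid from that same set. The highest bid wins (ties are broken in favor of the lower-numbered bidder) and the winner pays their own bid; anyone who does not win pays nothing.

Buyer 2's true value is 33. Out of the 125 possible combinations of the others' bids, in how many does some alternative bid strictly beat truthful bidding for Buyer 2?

Others bid (6, 6, 6): truth gives 0; bid 12 gives 21 > 0. Violating.
Others bid (6, 6, 12): truth gives 0; bid 12 gives 21 > 0. Violating.
Others bid (6, 6, 21): truth gives 0; bid 21 gives 12 > 0. Violating.
Others bid (6, 6, 32): truth gives 0; bid 32 gives 1 > 0. Violating.
Others bid (6, 6, 33): truth gives 0; no alternative beats it.
Others bid (6, 12, 33): truth gives 0; no alternative beats it.
(Checking all 125 profiles: 48 have a profitable deviation, 77 do not.)

48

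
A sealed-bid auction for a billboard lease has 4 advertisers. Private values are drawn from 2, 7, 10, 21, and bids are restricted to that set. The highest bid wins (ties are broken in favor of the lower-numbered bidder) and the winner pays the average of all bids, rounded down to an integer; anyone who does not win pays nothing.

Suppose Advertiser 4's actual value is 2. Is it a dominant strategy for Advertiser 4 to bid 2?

Yes

Check each profile of the others' bids and compare truth against every alternative bid.
Others bid (2, 2, 2): truth gives 0, best alternative gives -1.
Others bid (2, 2, 7): truth gives 0, best alternative gives 0.
Others bid (2, 2, 10): truth gives 0, best alternative gives 0.
Others bid (2, 2, 21): truth gives 0, best alternative gives 0.
Others bid (2, 7, 2): truth gives 0, best alternative gives 0.
Others bid (2, 7, 7): truth gives 0, best alternative gives 0.
(Remaining 58 profiles checked similarly; truth is weakly best in each.)
In every case the truthful bid is at least as good as any alternative, so it is a dominant strategy.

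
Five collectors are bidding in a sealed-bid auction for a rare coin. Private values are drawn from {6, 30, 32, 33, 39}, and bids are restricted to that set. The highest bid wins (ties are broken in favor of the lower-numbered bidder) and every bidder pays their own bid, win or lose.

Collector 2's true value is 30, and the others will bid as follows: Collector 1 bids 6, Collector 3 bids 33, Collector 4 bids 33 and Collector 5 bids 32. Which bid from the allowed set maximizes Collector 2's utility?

Bid 6: loses but pays 6, utility -6.
Bid 30: loses but pays 30, utility -30.
Bid 32: loses but pays 32, utility -32.
Bid 33: wins, pays 33, utility 30 - 33 = -3.
Bid 39: wins, pays 39, utility 30 - 39 = -9.
The best choice is 33 with utility -3.

33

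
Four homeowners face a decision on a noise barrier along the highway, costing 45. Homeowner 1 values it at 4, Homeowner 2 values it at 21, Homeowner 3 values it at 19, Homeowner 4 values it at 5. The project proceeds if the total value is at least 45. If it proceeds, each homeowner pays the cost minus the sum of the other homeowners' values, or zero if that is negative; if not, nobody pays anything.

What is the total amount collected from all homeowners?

Total value 49 ≥ cost 45, so it is built.
Homeowner 1: others sum to 45; max(0, 45 - 45) = 0.
Homeowner 2: others sum to 28; max(0, 45 - 28) = 17.
Homeowner 3: others sum to 30; max(0, 45 - 30) = 15.
Homeowner 4: others sum to 44; max(0, 45 - 44) = 1.
Total collected = 0 + 17 + 15 + 1 = 33.

33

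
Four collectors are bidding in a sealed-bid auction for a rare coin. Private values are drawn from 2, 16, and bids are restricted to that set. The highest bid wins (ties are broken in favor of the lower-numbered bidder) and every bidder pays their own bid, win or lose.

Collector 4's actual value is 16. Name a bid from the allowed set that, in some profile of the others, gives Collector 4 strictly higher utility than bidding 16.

Suppose Collector 1 bids 2, Collector 2 bids 2 and Collector 3 bids 16.
Bid 16: loses but pays 16, utility -16.
Bid 2: loses but pays 2, utility -2.
So bidding 2 beats truth here (-2 > -16).

2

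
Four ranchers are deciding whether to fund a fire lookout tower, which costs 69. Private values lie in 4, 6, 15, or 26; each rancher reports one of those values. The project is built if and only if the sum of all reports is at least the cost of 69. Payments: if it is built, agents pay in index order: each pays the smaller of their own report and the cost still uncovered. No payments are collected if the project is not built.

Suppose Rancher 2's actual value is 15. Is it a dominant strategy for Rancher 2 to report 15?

Consider the case where Rancher 1 reports 15, Rancher 3 reports 26 and Rancher 4 reports 26.
Truthful report 15: project built, pays 15, utility 15 - 15 = 0.
Report 4 instead: project built, pays 4, utility 15 - 4 = 11.
Since 11 > 0, reporting 4 is strictly better here, so truthful reporting is not dominant.

No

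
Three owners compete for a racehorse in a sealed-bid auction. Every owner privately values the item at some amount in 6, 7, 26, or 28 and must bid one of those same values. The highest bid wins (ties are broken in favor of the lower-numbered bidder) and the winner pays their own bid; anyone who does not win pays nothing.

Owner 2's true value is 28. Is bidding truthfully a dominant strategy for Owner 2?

Consider the case where Owner 1 bids 6 and Owner 3 bids 6.
Truthful bid 28: wins, pays 28, utility 28 - 28 = 0.
Bid 7 instead: wins, pays 7, utility 28 - 7 = 21.
Since 21 > 0, bidding 7 is strictly better here, so truthful bidding is not dominant.

No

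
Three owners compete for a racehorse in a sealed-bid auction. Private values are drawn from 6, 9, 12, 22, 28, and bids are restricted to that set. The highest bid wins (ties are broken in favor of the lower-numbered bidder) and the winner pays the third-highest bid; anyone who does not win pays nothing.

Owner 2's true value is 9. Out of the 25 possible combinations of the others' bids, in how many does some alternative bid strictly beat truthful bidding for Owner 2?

Others bid (6, 12): truth gives 0; bid 12 gives 3 > 0. Violating.
Others bid (6, 22): truth gives 0; bid 22 gives 3 > 0. Violating.
Others bid (6, 28): truth gives 0; bid 28 gives 3 > 0. Violating.
Others bid (9, 6): truth gives 0; bid 12 gives 3 > 0. Violating.
Others bid (6, 6): truth gives 3; no alternative beats it.
Others bid (6, 9): truth gives 3; no alternative beats it.
(Checking all 25 profiles: 6 have a profitable deviation, 19 do not.)

6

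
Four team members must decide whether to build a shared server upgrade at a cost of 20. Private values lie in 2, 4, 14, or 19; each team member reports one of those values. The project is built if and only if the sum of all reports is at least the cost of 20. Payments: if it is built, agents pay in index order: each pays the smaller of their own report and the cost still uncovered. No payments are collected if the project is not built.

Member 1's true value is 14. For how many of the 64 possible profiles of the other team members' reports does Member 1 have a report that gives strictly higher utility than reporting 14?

56

Others report (2, 2, 14): truth gives 0; report 2 gives 12 > 0. Violating.
Others report (2, 2, 19): truth gives 0; report 2 gives 12 > 0. Violating.
Others report (2, 4, 14): truth gives 0; report 2 gives 12 > 0. Violating.
Others report (2, 4, 19): truth gives 0; report 2 gives 12 > 0. Violating.
Others report (2, 2, 2): truth gives 0; no alternative beats it.
Others report (2, 2, 4): truth gives 0; no alternative beats it.
(Checking all 64 profiles: 56 have a profitable deviation, 8 do not.)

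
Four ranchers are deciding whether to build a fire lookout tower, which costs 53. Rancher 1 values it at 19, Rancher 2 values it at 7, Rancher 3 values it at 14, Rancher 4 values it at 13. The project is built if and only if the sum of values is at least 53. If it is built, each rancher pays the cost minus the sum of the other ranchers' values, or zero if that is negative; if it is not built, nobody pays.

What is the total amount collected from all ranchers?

53

Total value 53 ≥ cost 53, so it is built.
Rancher 1: others sum to 34; max(0, 53 - 34) = 19.
Rancher 2: others sum to 46; max(0, 53 - 46) = 7.
Rancher 3: others sum to 39; max(0, 53 - 39) = 14.
Rancher 4: others sum to 40; max(0, 53 - 40) = 13.
Total collected = 19 + 7 + 14 + 13 = 53.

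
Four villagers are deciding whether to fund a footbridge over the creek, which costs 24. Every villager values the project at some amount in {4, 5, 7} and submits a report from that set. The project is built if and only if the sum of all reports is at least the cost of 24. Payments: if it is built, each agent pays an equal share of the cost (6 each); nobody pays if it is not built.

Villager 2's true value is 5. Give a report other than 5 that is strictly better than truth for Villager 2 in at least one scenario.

4

Suppose Villager 1 reports 5, Villager 3 reports 7 and Villager 4 reports 7.
Report 5: project built, pays 6, utility 5 - 6 = -1.
Report 4: project not built, utility 0.
So reporting 4 beats truth here (0 > -1).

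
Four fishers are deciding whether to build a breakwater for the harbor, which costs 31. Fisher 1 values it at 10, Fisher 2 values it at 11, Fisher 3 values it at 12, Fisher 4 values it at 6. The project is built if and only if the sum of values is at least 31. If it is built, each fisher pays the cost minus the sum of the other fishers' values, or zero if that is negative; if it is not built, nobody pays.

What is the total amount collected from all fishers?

9

Total value 39 ≥ cost 31, so it is built.
Fisher 1: others sum to 29; max(0, 31 - 29) = 2.
Fisher 2: others sum to 28; max(0, 31 - 28) = 3.
Fisher 3: others sum to 27; max(0, 31 - 27) = 4.
Fisher 4: others sum to 33; max(0, 31 - 33) = 0.
Total collected = 2 + 3 + 4 + 0 = 9.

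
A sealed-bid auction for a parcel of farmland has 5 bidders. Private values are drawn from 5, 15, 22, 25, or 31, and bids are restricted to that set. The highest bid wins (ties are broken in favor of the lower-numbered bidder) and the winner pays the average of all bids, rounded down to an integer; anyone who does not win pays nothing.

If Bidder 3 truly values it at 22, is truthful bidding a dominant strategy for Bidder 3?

Consider the case where Bidder 1 bids 5, Bidder 2 bids 5, Bidder 4 bids 5 and Bidder 5 bids 5.
Truthful bid 22: wins, pays 8, utility 22 - 8 = 14.
Bid 15 instead: wins, pays 7, utility 22 - 7 = 15.
Since 15 > 14, bidding 15 is strictly better here, so truthful bidding is not dominant.

No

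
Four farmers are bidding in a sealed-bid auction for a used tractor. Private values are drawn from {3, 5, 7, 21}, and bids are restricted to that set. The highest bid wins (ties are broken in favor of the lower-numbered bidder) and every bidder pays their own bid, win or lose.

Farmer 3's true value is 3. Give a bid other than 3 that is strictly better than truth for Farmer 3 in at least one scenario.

Suppose Farmer 1 bids 3, Farmer 2 bids 3 and Farmer 4 bids 3.
Bid 3: loses but pays 3, utility -3.
Bid 5: wins, pays 5, utility 3 - 5 = -2.
So bidding 5 beats truth here (-2 > -3).

5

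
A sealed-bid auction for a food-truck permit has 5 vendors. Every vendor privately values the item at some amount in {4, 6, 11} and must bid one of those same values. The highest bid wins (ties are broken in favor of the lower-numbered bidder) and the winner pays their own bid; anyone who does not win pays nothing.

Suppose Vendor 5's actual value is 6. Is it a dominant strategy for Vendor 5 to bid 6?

Yes

Check each profile of the others' bids and compare truth against every alternative bid.
Others bid (4, 4, 4, 4): truth gives 0, best alternative gives 0.
Others bid (4, 4, 4, 6): truth gives 0, best alternative gives 0.
Others bid (4, 4, 4, 11): truth gives 0, best alternative gives 0.
Others bid (4, 4, 6, 4): truth gives 0, best alternative gives 0.
Others bid (4, 4, 6, 6): truth gives 0, best alternative gives 0.
Others bid (4, 4, 6, 11): truth gives 0, best alternative gives 0.
(Remaining 75 profiles checked similarly; truth is weakly best in each.)
In every case the truthful bid is at least as good as any alternative, so it is a dominant strategy.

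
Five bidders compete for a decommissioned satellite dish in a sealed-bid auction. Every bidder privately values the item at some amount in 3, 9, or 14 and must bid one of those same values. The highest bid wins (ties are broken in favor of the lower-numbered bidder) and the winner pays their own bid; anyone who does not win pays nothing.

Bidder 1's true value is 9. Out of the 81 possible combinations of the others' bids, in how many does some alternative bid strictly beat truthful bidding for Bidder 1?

Others bid (3, 3, 3, 3): truth gives 0; bid 3 gives 6 > 0. Violating.
Others bid (3, 3, 3, 9): truth gives 0; no alternative beats it.
Others bid (3, 3, 3, 14): truth gives 0; no alternative beats it.
(Checking all 81 profiles: 1 has a profitable deviation, 80 do not.)

1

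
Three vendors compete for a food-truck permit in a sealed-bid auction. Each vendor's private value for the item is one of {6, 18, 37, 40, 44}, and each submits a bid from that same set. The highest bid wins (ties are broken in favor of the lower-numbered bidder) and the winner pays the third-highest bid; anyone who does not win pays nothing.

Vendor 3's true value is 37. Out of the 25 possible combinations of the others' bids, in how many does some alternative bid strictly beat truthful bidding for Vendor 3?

Others bid (6, 37): truth gives 0; bid 40 gives 31 > 0. Violating.
Others bid (6, 40): truth gives 0; bid 44 gives 31 > 0. Violating.
Others bid (18, 37): truth gives 0; bid 40 gives 19 > 0. Violating.
Others bid (18, 40): truth gives 0; bid 44 gives 19 > 0. Violating.
Others bid (6, 6): truth gives 31; no alternative beats it.
Others bid (6, 18): truth gives 31; no alternative beats it.
(Checking all 25 profiles: 8 have a profitable deviation, 17 do not.)

8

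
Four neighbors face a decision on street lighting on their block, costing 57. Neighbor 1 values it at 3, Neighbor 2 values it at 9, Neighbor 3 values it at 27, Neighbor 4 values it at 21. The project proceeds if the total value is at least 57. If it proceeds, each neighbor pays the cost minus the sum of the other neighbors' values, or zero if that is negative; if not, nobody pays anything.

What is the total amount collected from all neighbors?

48

Total value 60 ≥ cost 57, so it is built.
Neighbor 1: others sum to 57; max(0, 57 - 57) = 0.
Neighbor 2: others sum to 51; max(0, 57 - 51) = 6.
Neighbor 3: others sum to 33; max(0, 57 - 33) = 24.
Neighbor 4: others sum to 39; max(0, 57 - 39) = 18.
Total collected = 0 + 6 + 24 + 18 = 48.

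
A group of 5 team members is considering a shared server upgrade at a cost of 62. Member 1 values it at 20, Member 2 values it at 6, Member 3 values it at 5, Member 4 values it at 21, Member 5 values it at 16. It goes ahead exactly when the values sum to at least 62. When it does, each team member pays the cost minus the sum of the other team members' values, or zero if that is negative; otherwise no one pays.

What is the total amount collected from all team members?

39

Total value 68 ≥ cost 62, so it is built.
Member 1: others sum to 48; max(0, 62 - 48) = 14.
Member 2: others sum to 62; max(0, 62 - 62) = 0.
Member 3: others sum to 63; max(0, 62 - 63) = 0.
Member 4: others sum to 47; max(0, 62 - 47) = 15.
Member 5: others sum to 52; max(0, 62 - 52) = 10.
Total collected = 14 + 0 + 0 + 15 + 10 = 39.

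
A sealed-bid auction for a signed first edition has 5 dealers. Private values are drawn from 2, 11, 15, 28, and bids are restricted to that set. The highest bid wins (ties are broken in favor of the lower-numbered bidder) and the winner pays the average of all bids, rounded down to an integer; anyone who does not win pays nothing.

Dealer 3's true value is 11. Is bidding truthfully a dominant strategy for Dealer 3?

Consider the case where Dealer 1 bids 2, Dealer 2 bids 2, Dealer 4 bids 2 and Dealer 5 bids 15.
Truthful bid 11: loses, pays 0, utility 0.
Bid 15 instead: wins, pays 7, utility 11 - 7 = 4.
Since 4 > 0, bidding 15 is strictly better here, so truthful bidding is not dominant.

No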